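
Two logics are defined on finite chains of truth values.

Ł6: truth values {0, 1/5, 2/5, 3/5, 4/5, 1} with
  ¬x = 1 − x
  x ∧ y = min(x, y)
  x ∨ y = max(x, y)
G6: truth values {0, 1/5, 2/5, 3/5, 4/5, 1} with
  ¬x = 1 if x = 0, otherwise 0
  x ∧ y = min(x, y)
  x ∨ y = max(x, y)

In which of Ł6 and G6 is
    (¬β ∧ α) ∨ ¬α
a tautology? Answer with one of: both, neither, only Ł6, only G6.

In Ł6: at α = 1/5, β = 0 the value is 4/5 — not a tautology.
In G6: at α = 1/5, β = 0 the value is 1/5 — not a tautology.

neither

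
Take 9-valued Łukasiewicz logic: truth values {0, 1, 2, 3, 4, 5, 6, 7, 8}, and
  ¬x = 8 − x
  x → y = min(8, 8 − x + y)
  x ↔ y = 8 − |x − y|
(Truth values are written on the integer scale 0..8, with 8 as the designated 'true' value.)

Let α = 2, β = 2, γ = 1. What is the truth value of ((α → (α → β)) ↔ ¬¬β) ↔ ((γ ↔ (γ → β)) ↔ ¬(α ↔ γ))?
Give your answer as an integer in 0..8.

2

α → β = 2 → 2 = 8
α → (α → β) = 2 → 8 = 8
¬β = ¬2 = 6
¬¬β = ¬6 = 2
(α → (α → β)) ↔ ¬¬β = 8 ↔ 2 = 2
γ → β = 1 → 2 = 8
γ ↔ (γ → β) = 1 ↔ 8 = 1
α ↔ γ = 2 ↔ 1 = 7
¬(α ↔ γ) = ¬7 = 1
(γ ↔ (γ → β)) ↔ ¬(α ↔ γ) = 1 ↔ 1 = 8
((α → (α → β)) ↔ ¬¬β) ↔ ((γ ↔ (γ → β)) ↔ ¬(α ↔ γ)) = 2 ↔ 8 = 2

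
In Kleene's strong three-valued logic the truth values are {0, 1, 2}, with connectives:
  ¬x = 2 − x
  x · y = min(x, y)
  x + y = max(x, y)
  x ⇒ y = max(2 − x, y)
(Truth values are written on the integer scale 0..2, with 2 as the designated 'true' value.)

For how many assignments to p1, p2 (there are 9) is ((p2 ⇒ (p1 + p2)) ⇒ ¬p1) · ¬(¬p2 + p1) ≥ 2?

1

p1 = 0, p2 = 0 ↦ 0  <
p1 = 0, p2 = 1 ↦ 1  <
p1 = 0, p2 = 2 ↦ 2  ≥
p1 = 1, p2 = 0 ↦ 0  <
p1 = 1, p2 = 1 ↦ 1  <
p1 = 1, p2 = 2 ↦ 1  <
p1 = 2, p2 = 0 ↦ 0  <
p1 = 2, p2 = 1 ↦ 0  <
p1 = 2, p2 = 2 ↦ 0  <
So 1 of the 9 assignments meets the threshold.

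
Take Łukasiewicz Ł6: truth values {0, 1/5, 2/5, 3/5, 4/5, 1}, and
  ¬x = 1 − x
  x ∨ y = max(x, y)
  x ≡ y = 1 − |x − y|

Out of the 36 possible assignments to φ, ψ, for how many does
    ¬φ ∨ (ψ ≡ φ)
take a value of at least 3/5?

value 1: 11 assignments (counts)
value 4/5: 12 assignments (counts)
value 3/5: 7 assignments (counts)
value 2/5: 3 assignments
value 1/5: 2 assignments
value 0: 1 assignment
So 30 of the 36 assignments meet the threshold.

30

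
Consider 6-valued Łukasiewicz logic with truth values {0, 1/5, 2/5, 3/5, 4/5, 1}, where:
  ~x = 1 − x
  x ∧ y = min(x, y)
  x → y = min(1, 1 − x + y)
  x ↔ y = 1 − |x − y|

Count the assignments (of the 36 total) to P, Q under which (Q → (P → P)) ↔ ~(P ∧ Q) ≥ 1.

11

value 1: 11 assignments (counts)
value 4/5: 9 assignments
value 3/5: 7 assignments
value 2/5: 5 assignments
value 1/5: 3 assignments
value 0: 1 assignment
So 11 of the 36 assignments meet the threshold.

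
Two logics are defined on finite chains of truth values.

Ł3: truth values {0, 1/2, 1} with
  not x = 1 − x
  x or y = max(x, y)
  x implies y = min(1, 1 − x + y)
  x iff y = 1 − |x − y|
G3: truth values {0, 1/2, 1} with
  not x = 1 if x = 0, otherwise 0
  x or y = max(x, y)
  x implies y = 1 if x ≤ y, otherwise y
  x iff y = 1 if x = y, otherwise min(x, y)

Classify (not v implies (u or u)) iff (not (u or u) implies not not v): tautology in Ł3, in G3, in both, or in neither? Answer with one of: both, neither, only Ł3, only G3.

In Ł3: every assignment gives 1 — tautology.
In G3: at u = 1/2, v = 0 the value is 1/2 — not a tautology.

only Ł3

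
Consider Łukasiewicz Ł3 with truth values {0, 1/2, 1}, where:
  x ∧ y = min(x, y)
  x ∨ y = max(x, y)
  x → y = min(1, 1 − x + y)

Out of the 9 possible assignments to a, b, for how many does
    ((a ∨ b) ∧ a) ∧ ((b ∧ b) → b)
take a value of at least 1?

a = 0, b = 0 ↦ 0  <
a = 0, b = 1/2 ↦ 0  <
a = 0, b = 1 ↦ 0  <
a = 1/2, b = 0 ↦ 1/2  <
a = 1/2, b = 1/2 ↦ 1/2  <
a = 1/2, b = 1 ↦ 1/2  <
a = 1, b = 0 ↦ 1  ≥
a = 1, b = 1/2 ↦ 1  ≥
a = 1, b = 1 ↦ 1  ≥
So 3 of the 9 assignments meet the threshold.

3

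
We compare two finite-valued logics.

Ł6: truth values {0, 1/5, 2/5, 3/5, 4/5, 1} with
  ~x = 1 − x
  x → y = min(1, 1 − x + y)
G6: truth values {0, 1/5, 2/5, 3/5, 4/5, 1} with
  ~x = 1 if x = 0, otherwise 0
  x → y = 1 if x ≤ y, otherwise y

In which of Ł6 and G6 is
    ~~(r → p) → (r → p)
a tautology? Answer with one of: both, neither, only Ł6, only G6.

In Ł6: every assignment gives 1 — tautology.
In G6: at p = 1/5, r = 2/5 the value is 1/5 — not a tautology.

only Ł6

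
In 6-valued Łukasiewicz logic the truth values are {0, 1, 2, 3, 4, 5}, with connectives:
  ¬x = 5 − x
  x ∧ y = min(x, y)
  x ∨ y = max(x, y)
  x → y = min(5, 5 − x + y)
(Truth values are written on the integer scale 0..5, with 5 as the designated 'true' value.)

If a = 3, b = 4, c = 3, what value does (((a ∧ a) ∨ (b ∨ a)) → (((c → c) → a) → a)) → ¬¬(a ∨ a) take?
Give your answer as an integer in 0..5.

a ∧ a = 3 ∧ 3 = 3
b ∨ a = 4 ∨ 3 = 4
(a ∧ a) ∨ (b ∨ a) = 3 ∨ 4 = 4
c → c = 3 → 3 = 5
(c → c) → a = 5 → 3 = 3
((c → c) → a) → a = 3 → 3 = 5
((a ∧ a) ∨ (b ∨ a)) → (((c → c) → a) → a) = 4 → 5 = 5
a ∨ a = 3 ∨ 3 = 3
¬(a ∨ a) = ¬3 = 2
¬¬(a ∨ a) = ¬2 = 3
(((a ∧ a) ∨ (b ∨ a)) → (((c → c) → a) → a)) → ¬¬(a ∨ a) = 5 → 3 = 3

3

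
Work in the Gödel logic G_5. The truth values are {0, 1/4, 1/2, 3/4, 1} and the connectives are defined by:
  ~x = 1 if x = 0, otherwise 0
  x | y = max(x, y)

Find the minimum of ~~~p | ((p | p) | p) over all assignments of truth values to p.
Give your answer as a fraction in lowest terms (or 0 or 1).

Take p = 1/4:
~p = ~1/4 = 0
~~p = ~0 = 1
~~~p = ~1 = 0
p | p = 1/4 | 1/4 = 1/4
(p | p) | p = 1/4 | 1/4 = 1/4
~~~p | ((p | p) | p) = 0 | 1/4 = 1/4
No assignment yields a value below 1/4, so this is the minimum.

1/4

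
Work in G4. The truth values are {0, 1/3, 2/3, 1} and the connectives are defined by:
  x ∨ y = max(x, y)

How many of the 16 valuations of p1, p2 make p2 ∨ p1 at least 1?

p1 = 0, p2 = 0 ↦ 0  <
p1 = 0, p2 = 1/3 ↦ 1/3  <
p1 = 0, p2 = 2/3 ↦ 2/3  <
p1 = 0, p2 = 1 ↦ 1  ≥
p1 = 1/3, p2 = 0 ↦ 1/3  <
p1 = 1/3, p2 = 1/3 ↦ 1/3  <
p1 = 1/3, p2 = 2/3 ↦ 2/3  <
p1 = 1/3, p2 = 1 ↦ 1  ≥
p1 = 2/3, p2 = 0 ↦ 2/3  <
p1 = 2/3, p2 = 1/3 ↦ 2/3  <
p1 = 2/3, p2 = 2/3 ↦ 2/3  <
p1 = 2/3, p2 = 1 ↦ 1  ≥
p1 = 1, p2 = 0 ↦ 1  ≥
p1 = 1, p2 = 1/3 ↦ 1  ≥
p1 = 1, p2 = 2/3 ↦ 1  ≥
p1 = 1, p2 = 1 ↦ 1  ≥
So 7 of the 16 assignments meet the threshold.

7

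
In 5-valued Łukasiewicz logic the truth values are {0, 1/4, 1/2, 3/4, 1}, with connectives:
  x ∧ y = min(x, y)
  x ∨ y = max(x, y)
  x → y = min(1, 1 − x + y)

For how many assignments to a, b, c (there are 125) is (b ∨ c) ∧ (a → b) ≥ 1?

value 1: 35 assignments (counts)
value 3/4: 33 assignments
value 1/2: 28 assignments
value 1/4: 20 assignments
value 0: 9 assignments
So 35 of the 125 assignments meet the threshold.

35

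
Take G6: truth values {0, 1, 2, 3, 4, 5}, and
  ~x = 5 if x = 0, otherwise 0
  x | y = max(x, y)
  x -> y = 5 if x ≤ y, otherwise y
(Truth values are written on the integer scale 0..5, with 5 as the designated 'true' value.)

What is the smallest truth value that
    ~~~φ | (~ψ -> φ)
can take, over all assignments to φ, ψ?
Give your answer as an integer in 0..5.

Take φ = 1, ψ = 0:
~φ = ~1 = 0
~~φ = ~0 = 5
~~~φ = ~5 = 0
~ψ = ~0 = 5
~ψ -> φ = 5 -> 1 = 1
~~~φ | (~ψ -> φ) = 0 | 1 = 1
No assignment yields a value below 1, so this is the minimum.

1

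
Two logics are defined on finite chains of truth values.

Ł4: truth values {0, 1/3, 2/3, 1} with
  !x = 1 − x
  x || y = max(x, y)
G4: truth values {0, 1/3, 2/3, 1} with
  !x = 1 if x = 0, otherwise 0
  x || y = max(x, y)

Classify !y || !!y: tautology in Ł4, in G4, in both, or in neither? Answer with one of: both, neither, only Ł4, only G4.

In Ł4: at y = 1/3 the value is 2/3 — not a tautology.
In G4: every assignment gives 1 — tautology.

only G4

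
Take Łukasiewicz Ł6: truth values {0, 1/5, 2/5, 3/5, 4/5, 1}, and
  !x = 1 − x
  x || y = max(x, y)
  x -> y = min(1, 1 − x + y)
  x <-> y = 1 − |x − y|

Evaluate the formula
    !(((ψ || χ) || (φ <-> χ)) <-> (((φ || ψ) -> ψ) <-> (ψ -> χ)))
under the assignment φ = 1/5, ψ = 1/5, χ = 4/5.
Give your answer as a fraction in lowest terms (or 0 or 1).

ψ || χ = 1/5 || 4/5 = 4/5
φ <-> χ = 1/5 <-> 4/5 = 2/5
(ψ || χ) || (φ <-> χ) = 4/5 || 2/5 = 4/5
φ || ψ = 1/5 || 1/5 = 1/5
(φ || ψ) -> ψ = 1/5 -> 1/5 = 1
ψ -> χ = 1/5 -> 4/5 = 1
((φ || ψ) -> ψ) <-> (ψ -> χ) = 1 <-> 1 = 1
((ψ || χ) || (φ <-> χ)) <-> (((φ || ψ) -> ψ) <-> (ψ -> χ)) = 4/5 <-> 1 = 4/5
!(((ψ || χ) || (φ <-> χ)) <-> (((φ || ψ) -> ψ) <-> (ψ -> χ))) = !4/5 = 1/5

1/5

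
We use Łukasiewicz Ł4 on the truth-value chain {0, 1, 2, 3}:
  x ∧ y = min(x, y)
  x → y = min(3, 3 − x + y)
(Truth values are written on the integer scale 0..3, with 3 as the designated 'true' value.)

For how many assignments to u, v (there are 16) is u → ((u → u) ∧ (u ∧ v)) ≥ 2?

13

u = 0, v = 0 ↦ 3  ≥
u = 0, v = 1 ↦ 3  ≥
u = 0, v = 2 ↦ 3  ≥
u = 0, v = 3 ↦ 3  ≥
u = 1, v = 0 ↦ 2  ≥
u = 1, v = 1 ↦ 3  ≥
u = 1, v = 2 ↦ 3  ≥
u = 1, v = 3 ↦ 3  ≥
u = 2, v = 0 ↦ 1  <
u = 2, v = 1 ↦ 2  ≥
u = 2, v = 2 ↦ 3  ≥
u = 2, v = 3 ↦ 3  ≥
u = 3, v = 0 ↦ 0  <
u = 3, v = 1 ↦ 1  <
u = 3, v = 2 ↦ 2  ≥
u = 3, v = 3 ↦ 3  ≥
So 13 of the 16 assignments meet the threshold.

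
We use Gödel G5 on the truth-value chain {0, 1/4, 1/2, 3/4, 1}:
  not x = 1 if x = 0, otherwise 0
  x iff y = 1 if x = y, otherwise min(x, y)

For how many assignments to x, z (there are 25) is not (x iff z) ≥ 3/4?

value 1: 8 assignments (counts)
value 0: 17 assignments
So 8 of the 25 assignments meet the threshold.

8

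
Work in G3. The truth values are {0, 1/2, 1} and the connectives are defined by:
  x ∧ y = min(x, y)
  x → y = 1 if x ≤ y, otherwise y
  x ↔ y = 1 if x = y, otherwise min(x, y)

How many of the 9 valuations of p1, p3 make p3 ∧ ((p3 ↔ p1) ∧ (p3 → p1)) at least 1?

1

p1 = 0, p3 = 0 ↦ 0  <
p1 = 0, p3 = 1/2 ↦ 0  <
p1 = 0, p3 = 1 ↦ 0  <
p1 = 1/2, p3 = 0 ↦ 0  <
p1 = 1/2, p3 = 1/2 ↦ 1/2  <
p1 = 1/2, p3 = 1 ↦ 1/2  <
p1 = 1, p3 = 0 ↦ 0  <
p1 = 1, p3 = 1/2 ↦ 1/2  <
p1 = 1, p3 = 1 ↦ 1  ≥
So 1 of the 9 assignments meets the threshold.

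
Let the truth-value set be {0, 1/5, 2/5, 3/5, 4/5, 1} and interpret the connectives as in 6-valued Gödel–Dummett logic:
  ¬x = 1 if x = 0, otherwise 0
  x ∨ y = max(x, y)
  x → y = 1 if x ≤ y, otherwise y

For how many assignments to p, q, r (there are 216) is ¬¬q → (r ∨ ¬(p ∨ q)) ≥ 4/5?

value 1: 66 assignments (counts)
value 4/5: 30 assignments (counts)
value 3/5: 30 assignments
value 2/5: 30 assignments
value 1/5: 30 assignments
value 0: 30 assignments
So 96 of the 216 assignments meet the threshold.

96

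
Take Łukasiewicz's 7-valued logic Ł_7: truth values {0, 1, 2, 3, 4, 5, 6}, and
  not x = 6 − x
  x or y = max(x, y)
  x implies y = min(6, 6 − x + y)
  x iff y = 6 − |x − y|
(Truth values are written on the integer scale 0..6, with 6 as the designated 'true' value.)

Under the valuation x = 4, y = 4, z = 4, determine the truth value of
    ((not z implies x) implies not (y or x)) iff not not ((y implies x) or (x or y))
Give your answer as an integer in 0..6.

not z = not 4 = 2
not z implies x = 2 implies 4 = 6
y or x = 4 or 4 = 4
not (y or x) = not 4 = 2
(not z implies x) implies not (y or x) = 6 implies 2 = 2
y implies x = 4 implies 4 = 6
x or y = 4 or 4 = 4
(y implies x) or (x or y) = 6 or 4 = 6
not ((y implies x) or (x or y)) = not 6 = 0
not not ((y implies x) or (x or y)) = not 0 = 6
((not z implies x) implies not (y or x)) iff not not ((y implies x) or (x or y)) = 2 iff 6 = 2

2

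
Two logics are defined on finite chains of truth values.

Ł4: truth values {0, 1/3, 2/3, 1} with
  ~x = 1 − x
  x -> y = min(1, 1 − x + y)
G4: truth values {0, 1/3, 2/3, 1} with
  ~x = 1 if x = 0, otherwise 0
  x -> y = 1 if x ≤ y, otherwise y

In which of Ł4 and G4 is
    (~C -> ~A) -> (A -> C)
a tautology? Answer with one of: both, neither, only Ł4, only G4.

only Ł4

In Ł4: every assignment gives 1 — tautology.
In G4: at A = 2/3, C = 1/3 the value is 1/3 — not a tautology.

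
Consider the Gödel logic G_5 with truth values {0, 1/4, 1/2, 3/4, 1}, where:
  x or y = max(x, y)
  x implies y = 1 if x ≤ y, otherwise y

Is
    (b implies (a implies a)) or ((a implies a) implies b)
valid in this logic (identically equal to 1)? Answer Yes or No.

At a = 1/4, b = 3/4, for instance:
a implies a = 1/4 implies 1/4 = 1
b implies (a implies a) = 3/4 implies 1 = 1
(a implies a) implies b = 1 implies 3/4 = 3/4
(b implies (a implies a)) or ((a implies a) implies b) = 1 or 3/4 = 1
and checking the remaining 24 assignments likewise gives ≥ 1 in every case.

Yes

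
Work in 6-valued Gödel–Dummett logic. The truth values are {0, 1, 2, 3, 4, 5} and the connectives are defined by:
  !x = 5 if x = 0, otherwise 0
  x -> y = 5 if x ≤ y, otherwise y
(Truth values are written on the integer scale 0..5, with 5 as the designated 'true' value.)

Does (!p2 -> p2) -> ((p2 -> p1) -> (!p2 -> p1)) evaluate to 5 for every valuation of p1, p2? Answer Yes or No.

At p1 = 5, p2 = 4, for instance:
!p2 = !4 = 0
!p2 -> p2 = 0 -> 4 = 5
p2 -> p1 = 4 -> 5 = 5
!p2 -> p1 = 0 -> 5 = 5
(p2 -> p1) -> (!p2 -> p1) = 5 -> 5 = 5
(!p2 -> p2) -> ((p2 -> p1) -> (!p2 -> p1)) = 5 -> 5 = 5
and checking the remaining 35 assignments likewise gives ≥ 5 in every case.

Yes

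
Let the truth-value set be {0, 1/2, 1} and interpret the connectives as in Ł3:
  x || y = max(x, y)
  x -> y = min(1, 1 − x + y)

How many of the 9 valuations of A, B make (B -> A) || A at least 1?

6

A = 0, B = 0 ↦ 1  ≥
A = 0, B = 1/2 ↦ 1/2  <
A = 0, B = 1 ↦ 0  <
A = 1/2, B = 0 ↦ 1  ≥
A = 1/2, B = 1/2 ↦ 1  ≥
A = 1/2, B = 1 ↦ 1/2  <
A = 1, B = 0 ↦ 1  ≥
A = 1, B = 1/2 ↦ 1  ≥
A = 1, B = 1 ↦ 1  ≥
So 6 of the 9 assignments meet the threshold.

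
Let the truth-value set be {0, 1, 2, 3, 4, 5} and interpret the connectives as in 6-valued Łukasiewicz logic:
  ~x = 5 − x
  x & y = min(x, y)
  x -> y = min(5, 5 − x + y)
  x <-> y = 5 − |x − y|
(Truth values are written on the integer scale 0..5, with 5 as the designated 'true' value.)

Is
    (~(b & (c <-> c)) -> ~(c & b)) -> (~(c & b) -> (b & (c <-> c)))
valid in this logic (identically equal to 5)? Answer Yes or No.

Counterexample: take b = 0, c = 0.
c <-> c = 0 <-> 0 = 5
b & (c <-> c) = 0 & 5 = 0
~(b & (c <-> c)) = ~0 = 5
c & b = 0 & 0 = 0
~(c & b) = ~0 = 5
~(b & (c <-> c)) -> ~(c & b) = 5 -> 5 = 5
c & b = 0 & 0 = 0
~(c & b) = ~0 = 5
c <-> c = 0 <-> 0 = 5
b & (c <-> c) = 0 & 5 = 0
~(c & b) -> (b & (c <-> c)) = 5 -> 0 = 0
(~(b & (c <-> c)) -> ~(c & b)) -> (~(c & b) -> (b & (c <-> c))) = 5 -> 0 = 0
This gives 0 ≠ 5.

No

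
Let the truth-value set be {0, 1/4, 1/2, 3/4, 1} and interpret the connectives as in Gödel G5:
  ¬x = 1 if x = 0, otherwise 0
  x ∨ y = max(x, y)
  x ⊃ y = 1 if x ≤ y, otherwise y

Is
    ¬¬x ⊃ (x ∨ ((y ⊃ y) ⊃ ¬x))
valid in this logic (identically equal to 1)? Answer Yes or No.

No

Counterexample: take x = 1/4, y = 0.
¬x = ¬1/4 = 0
¬¬x = ¬0 = 1
y ⊃ y = 0 ⊃ 0 = 1
¬x = ¬1/4 = 0
(y ⊃ y) ⊃ ¬x = 1 ⊃ 0 = 0
x ∨ ((y ⊃ y) ⊃ ¬x) = 1/4 ∨ 0 = 1/4
¬¬x ⊃ (x ∨ ((y ⊃ y) ⊃ ¬x)) = 1 ⊃ 1/4 = 1/4
This gives 1/4 ≠ 1.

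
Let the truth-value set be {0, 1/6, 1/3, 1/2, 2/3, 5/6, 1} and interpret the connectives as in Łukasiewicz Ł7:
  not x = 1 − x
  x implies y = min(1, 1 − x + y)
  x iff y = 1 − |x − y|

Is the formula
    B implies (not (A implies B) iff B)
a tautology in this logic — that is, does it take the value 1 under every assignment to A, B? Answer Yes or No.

Counterexample: take A = 0, B = 2/3.
A implies B = 0 implies 2/3 = 1
not (A implies B) = not 1 = 0
not (A implies B) iff B = 0 iff 2/3 = 1/3
B implies (not (A implies B) iff B) = 2/3 implies 1/3 = 2/3
This gives 2/3 ≠ 1.

No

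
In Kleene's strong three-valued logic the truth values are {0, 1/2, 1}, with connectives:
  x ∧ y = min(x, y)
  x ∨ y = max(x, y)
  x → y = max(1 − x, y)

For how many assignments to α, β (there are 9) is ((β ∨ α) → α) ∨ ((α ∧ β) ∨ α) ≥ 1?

α = 0, β = 0 ↦ 1  ≥
α = 0, β = 1/2 ↦ 1/2  <
α = 0, β = 1 ↦ 0  <
α = 1/2, β = 0 ↦ 1/2  <
α = 1/2, β = 1/2 ↦ 1/2  <
α = 1/2, β = 1 ↦ 1/2  <
α = 1, β = 0 ↦ 1  ≥
α = 1, β = 1/2 ↦ 1  ≥
α = 1, β = 1 ↦ 1  ≥
So 4 of the 9 assignments meet the threshold.

4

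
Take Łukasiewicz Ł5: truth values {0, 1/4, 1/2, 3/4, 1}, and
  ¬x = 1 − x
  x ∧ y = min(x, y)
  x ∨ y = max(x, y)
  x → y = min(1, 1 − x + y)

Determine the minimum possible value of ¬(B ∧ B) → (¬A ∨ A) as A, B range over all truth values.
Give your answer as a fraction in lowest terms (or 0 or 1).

Take A = 1/2, B = 0:
B ∧ B = 0 ∧ 0 = 0
¬(B ∧ B) = ¬0 = 1
¬A = ¬1/2 = 1/2
¬A ∨ A = 1/2 ∨ 1/2 = 1/2
¬(B ∧ B) → (¬A ∨ A) = 1 → 1/2 = 1/2
No assignment yields a value below 1/2, so this is the minimum.

1/2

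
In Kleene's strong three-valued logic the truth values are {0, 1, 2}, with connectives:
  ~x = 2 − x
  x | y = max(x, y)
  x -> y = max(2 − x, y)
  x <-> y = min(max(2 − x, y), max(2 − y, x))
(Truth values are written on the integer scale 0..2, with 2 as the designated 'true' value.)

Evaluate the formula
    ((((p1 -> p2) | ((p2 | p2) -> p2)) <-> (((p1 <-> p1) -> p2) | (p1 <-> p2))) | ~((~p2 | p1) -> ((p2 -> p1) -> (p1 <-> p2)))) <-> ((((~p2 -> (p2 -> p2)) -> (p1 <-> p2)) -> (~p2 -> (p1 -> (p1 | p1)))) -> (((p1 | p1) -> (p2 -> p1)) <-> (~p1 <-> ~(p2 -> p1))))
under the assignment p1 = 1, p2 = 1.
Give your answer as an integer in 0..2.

p1 -> p2 = 1 -> 1 = 1
p2 | p2 = 1 | 1 = 1
(p2 | p2) -> p2 = 1 -> 1 = 1
(p1 -> p2) | ((p2 | p2) -> p2) = 1 | 1 = 1
p1 <-> p1 = 1 <-> 1 = 1
(p1 <-> p1) -> p2 = 1 -> 1 = 1
p1 <-> p2 = 1 <-> 1 = 1
((p1 <-> p1) -> p2) | (p1 <-> p2) = 1 | 1 = 1
((p1 -> p2) | ((p2 | p2) -> p2)) <-> (((p1 <-> p1) -> p2) | (p1 <-> p2)) = 1 <-> 1 = 1
~p2 = ~1 = 1
~p2 | p1 = 1 | 1 = 1
p2 -> p1 = 1 -> 1 = 1
p1 <-> p2 = 1 <-> 1 = 1
(p2 -> p1) -> (p1 <-> p2) = 1 -> 1 = 1
(~p2 | p1) -> ((p2 -> p1) -> (p1 <-> p2)) = 1 -> 1 = 1
~((~p2 | p1) -> ((p2 -> p1) -> (p1 <-> p2))) = ~1 = 1
(((p1 -> p2) | ((p2 | p2) -> p2)) <-> (((p1 <-> p1) -> p2) | (p1 <-> p2))) | ~((~p2 | p1) -> ((p2 -> p1) -> (p1 <-> p2))) = 1 | 1 = 1
~p2 = ~1 = 1
p2 -> p2 = 1 -> 1 = 1
~p2 -> (p2 -> p2) = 1 -> 1 = 1
p1 <-> p2 = 1 <-> 1 = 1
(~p2 -> (p2 -> p2)) -> (p1 <-> p2) = 1 -> 1 = 1
~p2 = ~1 = 1
p1 | p1 = 1 | 1 = 1
p1 -> (p1 | p1) = 1 -> 1 = 1
~p2 -> (p1 -> (p1 | p1)) = 1 -> 1 = 1
((~p2 -> (p2 -> p2)) -> (p1 <-> p2)) -> (~p2 -> (p1 -> (p1 | p1))) = 1 -> 1 = 1
p1 | p1 = 1 | 1 = 1
p2 -> p1 = 1 -> 1 = 1
(p1 | p1) -> (p2 -> p1) = 1 -> 1 = 1
~p1 = ~1 = 1
p2 -> p1 = 1 -> 1 = 1
~(p2 -> p1) = ~1 = 1
~p1 <-> ~(p2 -> p1) = 1 <-> 1 = 1
((p1 | p1) -> (p2 -> p1)) <-> (~p1 <-> ~(p2 -> p1)) = 1 <-> 1 = 1
(((~p2 -> (p2 -> p2)) -> (p1 <-> p2)) -> (~p2 -> (p1 -> (p1 | p1)))) -> (((p1 | p1) -> (p2 -> p1)) <-> (~p1 <-> ~(p2 -> p1))) = 1 -> 1 = 1
((((p1 -> p2) | ((p2 | p2) -> p2)) <-> (((p1 <-> p1) -> p2) | (p1 <-> p2))) | ~((~p2 | p1) -> ((p2 -> p1) -> (p1 <-> p2)))) <-> ((((~p2 -> (p2 -> p2)) -> (p1 <-> p2)) -> (~p2 -> (p1 -> (p1 | p1)))) -> (((p1 | p1) -> (p2 -> p1)) <-> (~p1 <-> ~(p2 -> p1)))) = 1 <-> 1 = 1

1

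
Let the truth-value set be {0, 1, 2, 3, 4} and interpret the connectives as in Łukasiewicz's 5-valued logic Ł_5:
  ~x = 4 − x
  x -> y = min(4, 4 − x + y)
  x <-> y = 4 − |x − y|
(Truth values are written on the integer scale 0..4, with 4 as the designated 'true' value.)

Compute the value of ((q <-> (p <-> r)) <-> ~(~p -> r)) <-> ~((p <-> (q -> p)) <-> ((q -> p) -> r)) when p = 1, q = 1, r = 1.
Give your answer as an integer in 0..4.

p <-> r = 1 <-> 1 = 4
q <-> (p <-> r) = 1 <-> 4 = 1
~p = ~1 = 3
~p -> r = 3 -> 1 = 2
~(~p -> r) = ~2 = 2
(q <-> (p <-> r)) <-> ~(~p -> r) = 1 <-> 2 = 3
q -> p = 1 -> 1 = 4
p <-> (q -> p) = 1 <-> 4 = 1
q -> p = 1 -> 1 = 4
(q -> p) -> r = 4 -> 1 = 1
(p <-> (q -> p)) <-> ((q -> p) -> r) = 1 <-> 1 = 4
~((p <-> (q -> p)) <-> ((q -> p) -> r)) = ~4 = 0
((q <-> (p <-> r)) <-> ~(~p -> r)) <-> ~((p <-> (q -> p)) <-> ((q -> p) -> r)) = 3 <-> 0 = 1

1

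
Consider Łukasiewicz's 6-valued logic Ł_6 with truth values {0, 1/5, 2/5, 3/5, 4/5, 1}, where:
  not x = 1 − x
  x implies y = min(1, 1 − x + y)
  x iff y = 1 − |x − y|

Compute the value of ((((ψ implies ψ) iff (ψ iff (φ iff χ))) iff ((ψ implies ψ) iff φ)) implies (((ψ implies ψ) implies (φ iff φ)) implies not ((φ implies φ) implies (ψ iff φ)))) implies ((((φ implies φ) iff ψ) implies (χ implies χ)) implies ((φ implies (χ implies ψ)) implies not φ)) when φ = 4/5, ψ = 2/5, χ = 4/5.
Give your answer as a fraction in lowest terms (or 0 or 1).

3/5

ψ implies ψ = 2/5 implies 2/5 = 1
φ iff χ = 4/5 iff 4/5 = 1
ψ iff (φ iff χ) = 2/5 iff 1 = 2/5
(ψ implies ψ) iff (ψ iff (φ iff χ)) = 1 iff 2/5 = 2/5
ψ implies ψ = 2/5 implies 2/5 = 1
(ψ implies ψ) iff φ = 1 iff 4/5 = 4/5
((ψ implies ψ) iff (ψ iff (φ iff χ))) iff ((ψ implies ψ) iff φ) = 2/5 iff 4/5 = 3/5
ψ implies ψ = 2/5 implies 2/5 = 1
φ iff φ = 4/5 iff 4/5 = 1
(ψ implies ψ) implies (φ iff φ) = 1 implies 1 = 1
φ implies φ = 4/5 implies 4/5 = 1
ψ iff φ = 2/5 iff 4/5 = 3/5
(φ implies φ) implies (ψ iff φ) = 1 implies 3/5 = 3/5
not ((φ implies φ) implies (ψ iff φ)) = not 3/5 = 2/5
((ψ implies ψ) implies (φ iff φ)) implies not ((φ implies φ) implies (ψ iff φ)) = 1 implies 2/5 = 2/5
(((ψ implies ψ) iff (ψ iff (φ iff χ))) iff ((ψ implies ψ) iff φ)) implies (((ψ implies ψ) implies (φ iff φ)) implies not ((φ implies φ) implies (ψ iff φ))) = 3/5 implies 2/5 = 4/5
φ implies φ = 4/5 implies 4/5 = 1
(φ implies φ) iff ψ = 1 iff 2/5 = 2/5
χ implies χ = 4/5 implies 4/5 = 1
((φ implies φ) iff ψ) implies (χ implies χ) = 2/5 implies 1 = 1
χ implies ψ = 4/5 implies 2/5 = 3/5
φ implies (χ implies ψ) = 4/5 implies 3/5 = 4/5
not φ = not 4/5 = 1/5
(φ implies (χ implies ψ)) implies not φ = 4/5 implies 1/5 = 2/5
(((φ implies φ) iff ψ) implies (χ implies χ)) implies ((φ implies (χ implies ψ)) implies not φ) = 1 implies 2/5 = 2/5
((((ψ implies ψ) iff (ψ iff (φ iff χ))) iff ((ψ implies ψ) iff φ)) implies (((ψ implies ψ) implies (φ iff φ)) implies not ((φ implies φ) implies (ψ iff φ)))) implies ((((φ implies φ) iff ψ) implies (χ implies χ)) implies ((φ implies (χ implies ψ)) implies not φ)) = 4/5 implies 2/5 = 3/5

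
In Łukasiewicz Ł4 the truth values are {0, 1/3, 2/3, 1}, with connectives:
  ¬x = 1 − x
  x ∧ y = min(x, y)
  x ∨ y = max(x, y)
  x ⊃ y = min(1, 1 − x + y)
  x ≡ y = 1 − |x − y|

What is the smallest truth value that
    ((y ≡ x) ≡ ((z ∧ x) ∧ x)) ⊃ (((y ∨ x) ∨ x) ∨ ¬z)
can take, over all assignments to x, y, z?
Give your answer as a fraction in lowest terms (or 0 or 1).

2/3

Take x = 1/3, y = 0, z = 2/3:
y ≡ x = 0 ≡ 1/3 = 2/3
z ∧ x = 2/3 ∧ 1/3 = 1/3
(z ∧ x) ∧ x = 1/3 ∧ 1/3 = 1/3
(y ≡ x) ≡ ((z ∧ x) ∧ x) = 2/3 ≡ 1/3 = 2/3
y ∨ x = 0 ∨ 1/3 = 1/3
(y ∨ x) ∨ x = 1/3 ∨ 1/3 = 1/3
¬z = ¬2/3 = 1/3
((y ∨ x) ∨ x) ∨ ¬z = 1/3 ∨ 1/3 = 1/3
((y ≡ x) ≡ ((z ∧ x) ∧ x)) ⊃ (((y ∨ x) ∨ x) ∨ ¬z) = 2/3 ⊃ 1/3 = 2/3
No assignment yields a value below 2/3, so this is the minimum.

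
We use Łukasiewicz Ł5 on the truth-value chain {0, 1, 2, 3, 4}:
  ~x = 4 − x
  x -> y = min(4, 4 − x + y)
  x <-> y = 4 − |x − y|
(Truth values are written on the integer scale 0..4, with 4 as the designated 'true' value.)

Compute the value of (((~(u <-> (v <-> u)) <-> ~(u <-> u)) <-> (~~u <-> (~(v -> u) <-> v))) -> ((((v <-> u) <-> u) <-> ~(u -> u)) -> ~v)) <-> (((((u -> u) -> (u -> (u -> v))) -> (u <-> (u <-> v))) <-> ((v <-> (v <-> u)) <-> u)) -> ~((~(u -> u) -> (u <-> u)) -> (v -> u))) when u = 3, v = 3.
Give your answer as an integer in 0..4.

v <-> u = 3 <-> 3 = 4
u <-> (v <-> u) = 3 <-> 4 = 3
~(u <-> (v <-> u)) = ~3 = 1
u <-> u = 3 <-> 3 = 4
~(u <-> u) = ~4 = 0
~(u <-> (v <-> u)) <-> ~(u <-> u) = 1 <-> 0 = 3
~u = ~3 = 1
~~u = ~1 = 3
v -> u = 3 -> 3 = 4
~(v -> u) = ~4 = 0
~(v -> u) <-> v = 0 <-> 3 = 1
~~u <-> (~(v -> u) <-> v) = 3 <-> 1 = 2
(~(u <-> (v <-> u)) <-> ~(u <-> u)) <-> (~~u <-> (~(v -> u) <-> v)) = 3 <-> 2 = 3
v <-> u = 3 <-> 3 = 4
(v <-> u) <-> u = 4 <-> 3 = 3
u -> u = 3 -> 3 = 4
~(u -> u) = ~4 = 0
((v <-> u) <-> u) <-> ~(u -> u) = 3 <-> 0 = 1
~v = ~3 = 1
(((v <-> u) <-> u) <-> ~(u -> u)) -> ~v = 1 -> 1 = 4
((~(u <-> (v <-> u)) <-> ~(u <-> u)) <-> (~~u <-> (~(v -> u) <-> v))) -> ((((v <-> u) <-> u) <-> ~(u -> u)) -> ~v) = 3 -> 4 = 4
u -> u = 3 -> 3 = 4
u -> v = 3 -> 3 = 4
u -> (u -> v) = 3 -> 4 = 4
(u -> u) -> (u -> (u -> v)) = 4 -> 4 = 4
u <-> v = 3 <-> 3 = 4
u <-> (u <-> v) = 3 <-> 4 = 3
((u -> u) -> (u -> (u -> v))) -> (u <-> (u <-> v)) = 4 -> 3 = 3
v <-> u = 3 <-> 3 = 4
v <-> (v <-> u) = 3 <-> 4 = 3
(v <-> (v <-> u)) <-> u = 3 <-> 3 = 4
(((u -> u) -> (u -> (u -> v))) -> (u <-> (u <-> v))) <-> ((v <-> (v <-> u)) <-> u) = 3 <-> 4 = 3
u -> u = 3 -> 3 = 4
~(u -> u) = ~4 = 0
u <-> u = 3 <-> 3 = 4
~(u -> u) -> (u <-> u) = 0 -> 4 = 4
v -> u = 3 -> 3 = 4
(~(u -> u) -> (u <-> u)) -> (v -> u) = 4 -> 4 = 4
~((~(u -> u) -> (u <-> u)) -> (v -> u)) = ~4 = 0
((((u -> u) -> (u -> (u -> v))) -> (u <-> (u <-> v))) <-> ((v <-> (v <-> u)) <-> u)) -> ~((~(u -> u) -> (u <-> u)) -> (v -> u)) = 3 -> 0 = 1
(((~(u <-> (v <-> u)) <-> ~(u <-> u)) <-> (~~u <-> (~(v -> u) <-> v))) -> ((((v <-> u) <-> u) <-> ~(u -> u)) -> ~v)) <-> (((((u -> u) -> (u -> (u -> v))) -> (u <-> (u <-> v))) <-> ((v <-> (v <-> u)) <-> u)) -> ~((~(u -> u) -> (u <-> u)) -> (v -> u))) = 4 <-> 1 = 1

1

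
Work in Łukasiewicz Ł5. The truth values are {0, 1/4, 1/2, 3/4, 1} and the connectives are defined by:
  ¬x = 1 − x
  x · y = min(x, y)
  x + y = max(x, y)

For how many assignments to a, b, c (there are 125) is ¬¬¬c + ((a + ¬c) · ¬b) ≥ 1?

29

value 1: 29 assignments (counts)
value 3/4: 33 assignments
value 1/2: 31 assignments
value 1/4: 23 assignments
value 0: 9 assignments
So 29 of the 125 assignments meet the threshold.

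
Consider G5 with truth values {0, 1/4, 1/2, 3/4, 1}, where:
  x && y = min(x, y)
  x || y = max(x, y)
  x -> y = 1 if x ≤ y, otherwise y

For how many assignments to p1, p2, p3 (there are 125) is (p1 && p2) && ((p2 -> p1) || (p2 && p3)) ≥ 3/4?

value 1: 5 assignments (counts)
value 3/4: 15 assignments (counts)
value 1/2: 25 assignments
value 1/4: 35 assignments
value 0: 45 assignments
So 20 of the 125 assignments meet the threshold.

20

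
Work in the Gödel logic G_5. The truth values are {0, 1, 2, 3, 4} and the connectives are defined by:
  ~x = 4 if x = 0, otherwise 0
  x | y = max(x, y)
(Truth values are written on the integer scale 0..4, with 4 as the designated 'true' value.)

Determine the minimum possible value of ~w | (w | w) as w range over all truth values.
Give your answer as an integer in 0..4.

1

Take w = 1:
~w = ~1 = 0
w | w = 1 | 1 = 1
~w | (w | w) = 0 | 1 = 1
No assignment yields a value below 1, so this is the minimum.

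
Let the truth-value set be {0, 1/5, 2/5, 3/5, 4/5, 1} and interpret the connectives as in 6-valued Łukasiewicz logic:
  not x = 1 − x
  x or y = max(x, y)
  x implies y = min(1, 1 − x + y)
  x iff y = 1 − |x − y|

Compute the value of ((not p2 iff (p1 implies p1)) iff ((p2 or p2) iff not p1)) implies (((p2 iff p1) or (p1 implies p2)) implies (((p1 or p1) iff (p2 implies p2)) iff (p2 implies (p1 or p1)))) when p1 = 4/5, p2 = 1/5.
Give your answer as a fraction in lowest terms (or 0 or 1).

1

not p2 = not 1/5 = 4/5
p1 implies p1 = 4/5 implies 4/5 = 1
not p2 iff (p1 implies p1) = 4/5 iff 1 = 4/5
p2 or p2 = 1/5 or 1/5 = 1/5
not p1 = not 4/5 = 1/5
(p2 or p2) iff not p1 = 1/5 iff 1/5 = 1
(not p2 iff (p1 implies p1)) iff ((p2 or p2) iff not p1) = 4/5 iff 1 = 4/5
p2 iff p1 = 1/5 iff 4/5 = 2/5
p1 implies p2 = 4/5 implies 1/5 = 2/5
(p2 iff p1) or (p1 implies p2) = 2/5 or 2/5 = 2/5
p1 or p1 = 4/5 or 4/5 = 4/5
p2 implies p2 = 1/5 implies 1/5 = 1
(p1 or p1) iff (p2 implies p2) = 4/5 iff 1 = 4/5
p1 or p1 = 4/5 or 4/5 = 4/5
p2 implies (p1 or p1) = 1/5 implies 4/5 = 1
((p1 or p1) iff (p2 implies p2)) iff (p2 implies (p1 or p1)) = 4/5 iff 1 = 4/5
((p2 iff p1) or (p1 implies p2)) implies (((p1 or p1) iff (p2 implies p2)) iff (p2 implies (p1 or p1))) = 2/5 implies 4/5 = 1
((not p2 iff (p1 implies p1)) iff ((p2 or p2) iff not p1)) implies (((p2 iff p1) or (p1 implies p2)) implies (((p1 or p1) iff (p2 implies p2)) iff (p2 implies (p1 or p1)))) = 4/5 implies 1 = 1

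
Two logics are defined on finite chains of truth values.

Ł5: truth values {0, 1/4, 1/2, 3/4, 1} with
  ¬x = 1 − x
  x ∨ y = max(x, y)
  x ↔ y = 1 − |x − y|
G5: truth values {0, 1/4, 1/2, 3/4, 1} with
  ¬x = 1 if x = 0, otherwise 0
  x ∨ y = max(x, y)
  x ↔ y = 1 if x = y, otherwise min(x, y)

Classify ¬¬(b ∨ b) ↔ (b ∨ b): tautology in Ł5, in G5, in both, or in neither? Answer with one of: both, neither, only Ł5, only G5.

only Ł5

In Ł5: every assignment gives 1 — tautology.
In G5: at b = 1/4 the value is 1/4 — not a tautology.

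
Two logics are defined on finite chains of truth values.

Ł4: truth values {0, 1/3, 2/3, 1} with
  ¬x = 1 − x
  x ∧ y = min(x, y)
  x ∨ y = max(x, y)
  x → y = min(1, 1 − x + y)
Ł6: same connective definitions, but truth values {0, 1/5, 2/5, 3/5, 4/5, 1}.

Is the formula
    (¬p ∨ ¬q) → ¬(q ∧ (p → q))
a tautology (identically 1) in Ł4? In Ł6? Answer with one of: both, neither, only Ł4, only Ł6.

neither

In Ł4: at p = 0, q = 1/3 the value is 2/3 — not a tautology.
In Ł6: at p = 0, q = 1/5 the value is 4/5 — not a tautology.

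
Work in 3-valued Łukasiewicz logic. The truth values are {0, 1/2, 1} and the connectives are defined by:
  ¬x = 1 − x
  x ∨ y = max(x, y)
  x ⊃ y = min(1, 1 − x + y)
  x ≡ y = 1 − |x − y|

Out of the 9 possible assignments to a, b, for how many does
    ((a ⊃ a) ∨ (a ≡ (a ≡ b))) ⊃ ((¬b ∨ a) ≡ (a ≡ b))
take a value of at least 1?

a = 0, b = 0 ↦ 1  ≥
a = 0, b = 1/2 ↦ 1  ≥
a = 0, b = 1 ↦ 1  ≥
a = 1/2, b = 0 ↦ 1/2  <
a = 1/2, b = 1/2 ↦ 1/2  <
a = 1/2, b = 1 ↦ 1  ≥
a = 1, b = 0 ↦ 0  <
a = 1, b = 1/2 ↦ 1/2  <
a = 1, b = 1 ↦ 1  ≥
So 5 of the 9 assignments meet the threshold.

5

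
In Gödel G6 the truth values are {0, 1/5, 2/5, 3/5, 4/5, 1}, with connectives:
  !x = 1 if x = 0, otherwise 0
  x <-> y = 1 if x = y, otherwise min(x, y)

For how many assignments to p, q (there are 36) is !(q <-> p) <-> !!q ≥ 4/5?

6

value 1: 6 assignments (counts)
value 0: 30 assignments
So 6 of the 36 assignments meet the threshold.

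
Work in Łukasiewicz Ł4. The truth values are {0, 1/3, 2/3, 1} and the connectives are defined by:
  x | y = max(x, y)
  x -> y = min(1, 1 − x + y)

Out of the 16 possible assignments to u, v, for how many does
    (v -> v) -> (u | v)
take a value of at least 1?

u = 0, v = 0 ↦ 0  <
u = 0, v = 1/3 ↦ 1/3  <
u = 0, v = 2/3 ↦ 2/3  <
u = 0, v = 1 ↦ 1  ≥
u = 1/3, v = 0 ↦ 1/3  <
u = 1/3, v = 1/3 ↦ 1/3  <
u = 1/3, v = 2/3 ↦ 2/3  <
u = 1/3, v = 1 ↦ 1  ≥
u = 2/3, v = 0 ↦ 2/3  <
u = 2/3, v = 1/3 ↦ 2/3  <
u = 2/3, v = 2/3 ↦ 2/3  <
u = 2/3, v = 1 ↦ 1  ≥
u = 1, v = 0 ↦ 1  ≥
u = 1, v = 1/3 ↦ 1  ≥
u = 1, v = 2/3 ↦ 1  ≥
u = 1, v = 1 ↦ 1  ≥
So 7 of the 16 assignments meet the threshold.

7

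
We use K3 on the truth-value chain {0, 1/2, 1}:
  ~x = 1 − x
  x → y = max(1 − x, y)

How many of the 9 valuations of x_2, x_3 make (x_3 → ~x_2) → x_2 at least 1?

x_2 = 0, x_3 = 0 ↦ 0  <
x_2 = 0, x_3 = 1/2 ↦ 0  <
x_2 = 0, x_3 = 1 ↦ 0  <
x_2 = 1/2, x_3 = 0 ↦ 1/2  <
x_2 = 1/2, x_3 = 1/2 ↦ 1/2  <
x_2 = 1/2, x_3 = 1 ↦ 1/2  <
x_2 = 1, x_3 = 0 ↦ 1  ≥
x_2 = 1, x_3 = 1/2 ↦ 1  ≥
x_2 = 1, x_3 = 1 ↦ 1  ≥
So 3 of the 9 assignments meet the threshold.

3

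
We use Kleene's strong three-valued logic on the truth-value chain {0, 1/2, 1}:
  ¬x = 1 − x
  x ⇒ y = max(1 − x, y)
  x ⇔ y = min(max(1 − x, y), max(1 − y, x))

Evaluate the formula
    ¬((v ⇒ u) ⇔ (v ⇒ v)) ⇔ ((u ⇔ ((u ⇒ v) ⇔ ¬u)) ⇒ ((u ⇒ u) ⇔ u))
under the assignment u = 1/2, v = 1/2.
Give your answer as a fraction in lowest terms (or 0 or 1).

v ⇒ u = 1/2 ⇒ 1/2 = 1/2
v ⇒ v = 1/2 ⇒ 1/2 = 1/2
(v ⇒ u) ⇔ (v ⇒ v) = 1/2 ⇔ 1/2 = 1/2
¬((v ⇒ u) ⇔ (v ⇒ v)) = ¬1/2 = 1/2
u ⇒ v = 1/2 ⇒ 1/2 = 1/2
¬u = ¬1/2 = 1/2
(u ⇒ v) ⇔ ¬u = 1/2 ⇔ 1/2 = 1/2
u ⇔ ((u ⇒ v) ⇔ ¬u) = 1/2 ⇔ 1/2 = 1/2
u ⇒ u = 1/2 ⇒ 1/2 = 1/2
(u ⇒ u) ⇔ u = 1/2 ⇔ 1/2 = 1/2
(u ⇔ ((u ⇒ v) ⇔ ¬u)) ⇒ ((u ⇒ u) ⇔ u) = 1/2 ⇒ 1/2 = 1/2
¬((v ⇒ u) ⇔ (v ⇒ v)) ⇔ ((u ⇔ ((u ⇒ v) ⇔ ¬u)) ⇒ ((u ⇒ u) ⇔ u)) = 1/2 ⇔ 1/2 = 1/2

1/2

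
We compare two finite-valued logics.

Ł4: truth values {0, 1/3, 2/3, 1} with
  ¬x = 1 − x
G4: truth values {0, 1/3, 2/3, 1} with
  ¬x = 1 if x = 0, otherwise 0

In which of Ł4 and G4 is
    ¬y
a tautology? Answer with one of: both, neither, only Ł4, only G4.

neither

In Ł4: at y = 1/3 the value is 2/3 — not a tautology.
In G4: at y = 1/3 the value is 0 — not a tautology.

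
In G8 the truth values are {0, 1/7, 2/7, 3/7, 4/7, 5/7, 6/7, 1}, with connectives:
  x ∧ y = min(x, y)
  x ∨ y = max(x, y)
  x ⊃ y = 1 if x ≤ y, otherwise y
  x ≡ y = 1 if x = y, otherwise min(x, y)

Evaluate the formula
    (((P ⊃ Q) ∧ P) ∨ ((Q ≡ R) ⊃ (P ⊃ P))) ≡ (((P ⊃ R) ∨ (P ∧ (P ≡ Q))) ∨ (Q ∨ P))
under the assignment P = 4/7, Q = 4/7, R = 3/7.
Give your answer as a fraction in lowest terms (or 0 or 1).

4/7

P ⊃ Q = 4/7 ⊃ 4/7 = 1
(P ⊃ Q) ∧ P = 1 ∧ 4/7 = 4/7
Q ≡ R = 4/7 ≡ 3/7 = 3/7
P ⊃ P = 4/7 ⊃ 4/7 = 1
(Q ≡ R) ⊃ (P ⊃ P) = 3/7 ⊃ 1 = 1
((P ⊃ Q) ∧ P) ∨ ((Q ≡ R) ⊃ (P ⊃ P)) = 4/7 ∨ 1 = 1
P ⊃ R = 4/7 ⊃ 3/7 = 3/7
P ≡ Q = 4/7 ≡ 4/7 = 1
P ∧ (P ≡ Q) = 4/7 ∧ 1 = 4/7
(P ⊃ R) ∨ (P ∧ (P ≡ Q)) = 3/7 ∨ 4/7 = 4/7
Q ∨ P = 4/7 ∨ 4/7 = 4/7
((P ⊃ R) ∨ (P ∧ (P ≡ Q))) ∨ (Q ∨ P) = 4/7 ∨ 4/7 = 4/7
(((P ⊃ Q) ∧ P) ∨ ((Q ≡ R) ⊃ (P ⊃ P))) ≡ (((P ⊃ R) ∨ (P ∧ (P ≡ Q))) ∨ (Q ∨ P)) = 1 ≡ 4/7 = 4/7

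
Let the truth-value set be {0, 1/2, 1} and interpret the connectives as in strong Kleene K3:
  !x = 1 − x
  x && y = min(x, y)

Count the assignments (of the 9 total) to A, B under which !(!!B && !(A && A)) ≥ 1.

A = 0, B = 0 ↦ 1  ≥
A = 0, B = 1/2 ↦ 1/2  <
A = 0, B = 1 ↦ 0  <
A = 1/2, B = 0 ↦ 1  ≥
A = 1/2, B = 1/2 ↦ 1/2  <
A = 1/2, B = 1 ↦ 1/2  <
A = 1, B = 0 ↦ 1  ≥
A = 1, B = 1/2 ↦ 1  ≥
A = 1, B = 1 ↦ 1  ≥
So 5 of the 9 assignments meet the threshold.

5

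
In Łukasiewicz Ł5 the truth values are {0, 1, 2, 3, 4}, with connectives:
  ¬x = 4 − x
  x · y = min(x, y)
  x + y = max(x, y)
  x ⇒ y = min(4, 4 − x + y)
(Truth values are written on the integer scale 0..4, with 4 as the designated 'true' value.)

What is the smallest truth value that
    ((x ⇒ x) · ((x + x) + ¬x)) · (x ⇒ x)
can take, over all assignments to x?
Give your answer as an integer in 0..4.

Take x = 2:
x ⇒ x = 2 ⇒ 2 = 4
x + x = 2 + 2 = 2
¬x = ¬2 = 2
(x + x) + ¬x = 2 + 2 = 2
(x ⇒ x) · ((x + x) + ¬x) = 4 · 2 = 2
x ⇒ x = 2 ⇒ 2 = 4
((x ⇒ x) · ((x + x) + ¬x)) · (x ⇒ x) = 2 · 4 = 2
No assignment yields a value below 2, so this is the minimum.

2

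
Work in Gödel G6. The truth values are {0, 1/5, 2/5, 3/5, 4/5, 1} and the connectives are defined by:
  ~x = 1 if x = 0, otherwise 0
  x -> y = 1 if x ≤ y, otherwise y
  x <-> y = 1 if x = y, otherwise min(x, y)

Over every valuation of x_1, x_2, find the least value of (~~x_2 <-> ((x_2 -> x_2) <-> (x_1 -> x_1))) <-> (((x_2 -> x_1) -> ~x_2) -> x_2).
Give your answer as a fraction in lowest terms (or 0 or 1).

1/5

Take x_1 = 0, x_2 = 1/5:
~x_2 = ~1/5 = 0
~~x_2 = ~0 = 1
x_2 -> x_2 = 1/5 -> 1/5 = 1
x_1 -> x_1 = 0 -> 0 = 1
(x_2 -> x_2) <-> (x_1 -> x_1) = 1 <-> 1 = 1
~~x_2 <-> ((x_2 -> x_2) <-> (x_1 -> x_1)) = 1 <-> 1 = 1
x_2 -> x_1 = 1/5 -> 0 = 0
~x_2 = ~1/5 = 0
(x_2 -> x_1) -> ~x_2 = 0 -> 0 = 1
((x_2 -> x_1) -> ~x_2) -> x_2 = 1 -> 1/5 = 1/5
(~~x_2 <-> ((x_2 -> x_2) <-> (x_1 -> x_1))) <-> (((x_2 -> x_1) -> ~x_2) -> x_2) = 1 <-> 1/5 = 1/5
No assignment yields a value below 1/5, so this is the minimum.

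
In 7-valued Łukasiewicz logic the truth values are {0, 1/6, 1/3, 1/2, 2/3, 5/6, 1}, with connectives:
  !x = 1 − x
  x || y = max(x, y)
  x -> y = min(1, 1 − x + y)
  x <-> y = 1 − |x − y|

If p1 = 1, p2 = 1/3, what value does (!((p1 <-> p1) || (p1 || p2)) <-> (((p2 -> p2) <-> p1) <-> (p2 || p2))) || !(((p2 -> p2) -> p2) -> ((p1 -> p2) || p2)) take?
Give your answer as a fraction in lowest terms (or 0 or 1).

p1 <-> p1 = 1 <-> 1 = 1
p1 || p2 = 1 || 1/3 = 1
(p1 <-> p1) || (p1 || p2) = 1 || 1 = 1
!((p1 <-> p1) || (p1 || p2)) = !1 = 0
p2 -> p2 = 1/3 -> 1/3 = 1
(p2 -> p2) <-> p1 = 1 <-> 1 = 1
p2 || p2 = 1/3 || 1/3 = 1/3
((p2 -> p2) <-> p1) <-> (p2 || p2) = 1 <-> 1/3 = 1/3
!((p1 <-> p1) || (p1 || p2)) <-> (((p2 -> p2) <-> p1) <-> (p2 || p2)) = 0 <-> 1/3 = 2/3
p2 -> p2 = 1/3 -> 1/3 = 1
(p2 -> p2) -> p2 = 1 -> 1/3 = 1/3
p1 -> p2 = 1 -> 1/3 = 1/3
(p1 -> p2) || p2 = 1/3 || 1/3 = 1/3
((p2 -> p2) -> p2) -> ((p1 -> p2) || p2) = 1/3 -> 1/3 = 1
!(((p2 -> p2) -> p2) -> ((p1 -> p2) || p2)) = !1 = 0
(!((p1 <-> p1) || (p1 || p2)) <-> (((p2 -> p2) <-> p1) <-> (p2 || p2))) || !(((p2 -> p2) -> p2) -> ((p1 -> p2) || p2)) = 2/3 || 0 = 2/3

2/3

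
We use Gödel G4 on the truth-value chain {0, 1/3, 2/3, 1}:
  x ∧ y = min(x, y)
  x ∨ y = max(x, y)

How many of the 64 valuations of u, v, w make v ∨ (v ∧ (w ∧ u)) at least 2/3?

32

value 1: 16 assignments (counts)
value 2/3: 16 assignments (counts)
value 1/3: 16 assignments
value 0: 16 assignments
So 32 of the 64 assignments meet the threshold.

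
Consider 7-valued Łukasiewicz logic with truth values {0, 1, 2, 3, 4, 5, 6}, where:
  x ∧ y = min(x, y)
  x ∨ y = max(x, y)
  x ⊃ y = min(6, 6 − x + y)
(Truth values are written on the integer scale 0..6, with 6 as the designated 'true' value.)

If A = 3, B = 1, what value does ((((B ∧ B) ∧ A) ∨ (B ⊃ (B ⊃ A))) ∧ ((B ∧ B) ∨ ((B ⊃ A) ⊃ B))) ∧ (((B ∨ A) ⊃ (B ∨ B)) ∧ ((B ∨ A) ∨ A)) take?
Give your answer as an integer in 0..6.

1

B ∧ B = 1 ∧ 1 = 1
(B ∧ B) ∧ A = 1 ∧ 3 = 1
B ⊃ A = 1 ⊃ 3 = 6
B ⊃ (B ⊃ A) = 1 ⊃ 6 = 6
((B ∧ B) ∧ A) ∨ (B ⊃ (B ⊃ A)) = 1 ∨ 6 = 6
B ∧ B = 1 ∧ 1 = 1
B ⊃ A = 1 ⊃ 3 = 6
(B ⊃ A) ⊃ B = 6 ⊃ 1 = 1
(B ∧ B) ∨ ((B ⊃ A) ⊃ B) = 1 ∨ 1 = 1
(((B ∧ B) ∧ A) ∨ (B ⊃ (B ⊃ A))) ∧ ((B ∧ B) ∨ ((B ⊃ A) ⊃ B)) = 6 ∧ 1 = 1
B ∨ A = 1 ∨ 3 = 3
B ∨ B = 1 ∨ 1 = 1
(B ∨ A) ⊃ (B ∨ B) = 3 ⊃ 1 = 4
B ∨ A = 1 ∨ 3 = 3
(B ∨ A) ∨ A = 3 ∨ 3 = 3
((B ∨ A) ⊃ (B ∨ B)) ∧ ((B ∨ A) ∨ A) = 4 ∧ 3 = 3
((((B ∧ B) ∧ A) ∨ (B ⊃ (B ⊃ A))) ∧ ((B ∧ B) ∨ ((B ⊃ A) ⊃ B))) ∧ (((B ∨ A) ⊃ (B ∨ B)) ∧ ((B ∨ A) ∨ A)) = 1 ∧ 3 = 1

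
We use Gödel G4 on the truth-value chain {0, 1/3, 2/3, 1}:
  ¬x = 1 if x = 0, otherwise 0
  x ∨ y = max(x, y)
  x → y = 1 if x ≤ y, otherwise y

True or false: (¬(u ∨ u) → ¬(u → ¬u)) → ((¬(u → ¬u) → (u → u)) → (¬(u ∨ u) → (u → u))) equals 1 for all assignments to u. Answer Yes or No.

u = 0 ↦ 1
u = 1/3 ↦ 1
u = 2/3 ↦ 1
u = 1 ↦ 1
Every assignment gives a value ≥ 1.

Yes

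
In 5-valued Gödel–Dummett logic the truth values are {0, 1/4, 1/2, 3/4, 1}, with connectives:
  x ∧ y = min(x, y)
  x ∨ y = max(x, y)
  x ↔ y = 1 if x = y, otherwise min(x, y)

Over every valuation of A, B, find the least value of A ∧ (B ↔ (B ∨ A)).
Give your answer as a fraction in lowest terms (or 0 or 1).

0

Take A = 0, B = 0:
B ∨ A = 0 ∨ 0 = 0
B ↔ (B ∨ A) = 0 ↔ 0 = 1
A ∧ (B ↔ (B ∨ A)) = 0 ∧ 1 = 0
No assignment yields a value below 0, so this is the minimum.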